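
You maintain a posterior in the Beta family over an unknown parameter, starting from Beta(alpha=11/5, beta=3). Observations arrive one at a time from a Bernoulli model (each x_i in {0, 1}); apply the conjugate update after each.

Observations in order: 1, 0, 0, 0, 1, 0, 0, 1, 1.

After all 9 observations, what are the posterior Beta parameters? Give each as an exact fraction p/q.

obs 1: x=1 → posterior Beta(16/5, 3)
obs 2: x=0 → posterior Beta(16/5, 4)
obs 3: x=0 → posterior Beta(16/5, 5)
obs 4: x=0 → posterior Beta(16/5, 6)
obs 5: x=1 → posterior Beta(21/5, 6)
obs 6: x=0 → posterior Beta(21/5, 7)
obs 7: x=0 → posterior Beta(21/5, 8)
obs 8: x=1 → posterior Beta(26/5, 8)
obs 9: x=1 → posterior Beta(31/5, 8)

alpha=31/5, beta=8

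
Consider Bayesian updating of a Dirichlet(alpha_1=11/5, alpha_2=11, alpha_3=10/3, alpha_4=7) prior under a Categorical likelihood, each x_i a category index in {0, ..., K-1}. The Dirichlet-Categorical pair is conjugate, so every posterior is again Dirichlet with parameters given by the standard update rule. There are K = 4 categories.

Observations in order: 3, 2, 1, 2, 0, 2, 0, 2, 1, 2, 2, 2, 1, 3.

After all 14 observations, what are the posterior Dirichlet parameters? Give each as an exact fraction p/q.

obs 1: x=3 → posterior Dirichlet(11/5, 11, 10/3, 8)
obs 2: x=2 → posterior Dirichlet(11/5, 11, 13/3, 8)
obs 3: x=1 → posterior Dirichlet(11/5, 12, 13/3, 8)
obs 4: x=2 → posterior Dirichlet(11/5, 12, 16/3, 8)
obs 5: x=0 → posterior Dirichlet(16/5, 12, 16/3, 8)
obs 6: x=2 → posterior Dirichlet(16/5, 12, 19/3, 8)
obs 7: x=0 → posterior Dirichlet(21/5, 12, 19/3, 8)
obs 8: x=2 → posterior Dirichlet(21/5, 12, 22/3, 8)
obs 9: x=1 → posterior Dirichlet(21/5, 13, 22/3, 8)
obs 10: x=2 → posterior Dirichlet(21/5, 13, 25/3, 8)
obs 11: x=2 → posterior Dirichlet(21/5, 13, 28/3, 8)
obs 12: x=2 → posterior Dirichlet(21/5, 13, 31/3, 8)
obs 13: x=1 → posterior Dirichlet(21/5, 14, 31/3, 8)
obs 14: x=3 → posterior Dirichlet(21/5, 14, 31/3, 9)

alpha_1=21/5, alpha_2=14, alpha_3=31/3, alpha_4=9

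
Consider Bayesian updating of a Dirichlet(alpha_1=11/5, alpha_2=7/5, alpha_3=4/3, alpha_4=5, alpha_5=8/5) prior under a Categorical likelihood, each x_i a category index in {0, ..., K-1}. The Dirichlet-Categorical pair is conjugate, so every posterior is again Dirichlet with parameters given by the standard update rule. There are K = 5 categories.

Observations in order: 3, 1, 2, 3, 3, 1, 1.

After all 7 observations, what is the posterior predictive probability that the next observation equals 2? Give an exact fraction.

obs 1: x=3 → posterior Dirichlet(11/5, 7/5, 4/3, 6, 8/5)
obs 2: x=1 → posterior Dirichlet(11/5, 12/5, 4/3, 6, 8/5)
obs 3: x=2 → posterior Dirichlet(11/5, 12/5, 7/3, 6, 8/5)
obs 4: x=3 → posterior Dirichlet(11/5, 12/5, 7/3, 7, 8/5)
obs 5: x=3 → posterior Dirichlet(11/5, 12/5, 7/3, 8, 8/5)
obs 6: x=1 → posterior Dirichlet(11/5, 17/5, 7/3, 8, 8/5)
obs 7: x=1 → posterior Dirichlet(11/5, 22/5, 7/3, 8, 8/5)

35/278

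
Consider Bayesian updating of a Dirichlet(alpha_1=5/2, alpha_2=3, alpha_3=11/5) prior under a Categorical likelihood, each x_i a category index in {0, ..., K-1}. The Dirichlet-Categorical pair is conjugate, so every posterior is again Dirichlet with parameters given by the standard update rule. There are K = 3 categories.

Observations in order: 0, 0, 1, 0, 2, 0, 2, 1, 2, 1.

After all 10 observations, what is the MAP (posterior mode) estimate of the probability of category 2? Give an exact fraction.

obs 1: x=0 → posterior Dirichlet(7/2, 3, 11/5)
obs 2: x=0 → posterior Dirichlet(9/2, 3, 11/5)
obs 3: x=1 → posterior Dirichlet(9/2, 4, 11/5)
obs 4: x=0 → posterior Dirichlet(11/2, 4, 11/5)
obs 5: x=2 → posterior Dirichlet(11/2, 4, 16/5)
obs 6: x=0 → posterior Dirichlet(13/2, 4, 16/5)
obs 7: x=2 → posterior Dirichlet(13/2, 4, 21/5)
obs 8: x=1 → posterior Dirichlet(13/2, 5, 21/5)
obs 9: x=2 → posterior Dirichlet(13/2, 5, 26/5)
obs 10: x=1 → posterior Dirichlet(13/2, 6, 26/5)

2/7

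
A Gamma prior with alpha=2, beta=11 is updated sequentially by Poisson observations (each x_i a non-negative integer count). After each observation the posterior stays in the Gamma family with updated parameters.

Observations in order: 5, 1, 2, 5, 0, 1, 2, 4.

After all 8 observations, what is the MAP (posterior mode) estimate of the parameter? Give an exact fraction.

obs 1: x=5 → posterior Gamma(7, 12)
obs 2: x=1 → posterior Gamma(8, 13)
obs 3: x=2 → posterior Gamma(10, 14)
obs 4: x=5 → posterior Gamma(15, 15)
obs 5: x=0 → posterior Gamma(15, 16)
obs 6: x=1 → posterior Gamma(16, 17)
obs 7: x=2 → posterior Gamma(18, 18)
obs 8: x=4 → posterior Gamma(22, 19)

21/19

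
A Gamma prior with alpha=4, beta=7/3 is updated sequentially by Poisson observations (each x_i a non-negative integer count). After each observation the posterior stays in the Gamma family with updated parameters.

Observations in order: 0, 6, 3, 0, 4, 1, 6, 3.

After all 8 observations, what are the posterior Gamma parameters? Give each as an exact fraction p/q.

obs 1: x=0 → posterior Gamma(4, 10/3)
obs 2: x=6 → posterior Gamma(10, 13/3)
obs 3: x=3 → posterior Gamma(13, 16/3)
obs 4: x=0 → posterior Gamma(13, 19/3)
obs 5: x=4 → posterior Gamma(17, 22/3)
obs 6: x=1 → posterior Gamma(18, 25/3)
obs 7: x=6 → posterior Gamma(24, 28/3)
obs 8: x=3 → posterior Gamma(27, 31/3)

alpha=27, beta=31/3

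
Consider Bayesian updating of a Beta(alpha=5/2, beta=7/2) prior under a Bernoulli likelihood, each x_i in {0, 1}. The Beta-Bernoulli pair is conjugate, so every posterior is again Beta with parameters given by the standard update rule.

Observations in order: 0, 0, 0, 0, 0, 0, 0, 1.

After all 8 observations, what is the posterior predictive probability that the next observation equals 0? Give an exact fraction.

3/4

obs 1: x=0 → posterior Beta(5/2, 9/2)
obs 2: x=0 → posterior Beta(5/2, 11/2)
obs 3: x=0 → posterior Beta(5/2, 13/2)
obs 4: x=0 → posterior Beta(5/2, 15/2)
obs 5: x=0 → posterior Beta(5/2, 17/2)
obs 6: x=0 → posterior Beta(5/2, 19/2)
obs 7: x=0 → posterior Beta(5/2, 21/2)
obs 8: x=1 → posterior Beta(7/2, 21/2)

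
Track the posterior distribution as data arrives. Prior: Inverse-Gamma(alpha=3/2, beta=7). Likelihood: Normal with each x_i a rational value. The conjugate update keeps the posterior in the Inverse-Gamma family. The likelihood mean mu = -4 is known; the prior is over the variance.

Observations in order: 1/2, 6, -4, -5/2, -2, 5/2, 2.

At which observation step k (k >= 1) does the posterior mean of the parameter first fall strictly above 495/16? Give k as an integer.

k = 2

obs 1: x=1/2 → posterior Inverse-Gamma(2, 137/8)
obs 2: x=6 → posterior Inverse-Gamma(5/2, 537/8)
obs 3: x=-4 → posterior Inverse-Gamma(3, 537/8)
obs 4: x=-5/2 → posterior Inverse-Gamma(7/2, 273/4)
obs 5: x=-2 → posterior Inverse-Gamma(4, 281/4)
obs 6: x=5/2 → posterior Inverse-Gamma(9/2, 731/8)
obs 7: x=2 → posterior Inverse-Gamma(5, 875/8)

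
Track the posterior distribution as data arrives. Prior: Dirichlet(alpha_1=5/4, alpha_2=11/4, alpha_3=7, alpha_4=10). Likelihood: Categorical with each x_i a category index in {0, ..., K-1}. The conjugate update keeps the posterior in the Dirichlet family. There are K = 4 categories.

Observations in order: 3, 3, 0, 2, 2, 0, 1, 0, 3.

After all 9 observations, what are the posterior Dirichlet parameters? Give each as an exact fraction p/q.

obs 1: x=3 → posterior Dirichlet(5/4, 11/4, 7, 11)
obs 2: x=3 → posterior Dirichlet(5/4, 11/4, 7, 12)
obs 3: x=0 → posterior Dirichlet(9/4, 11/4, 7, 12)
obs 4: x=2 → posterior Dirichlet(9/4, 11/4, 8, 12)
obs 5: x=2 → posterior Dirichlet(9/4, 11/4, 9, 12)
obs 6: x=0 → posterior Dirichlet(13/4, 11/4, 9, 12)
obs 7: x=1 → posterior Dirichlet(13/4, 15/4, 9, 12)
obs 8: x=0 → posterior Dirichlet(17/4, 15/4, 9, 12)
obs 9: x=3 → posterior Dirichlet(17/4, 15/4, 9, 13)

alpha_1=17/4, alpha_2=15/4, alpha_3=9, alpha_4=13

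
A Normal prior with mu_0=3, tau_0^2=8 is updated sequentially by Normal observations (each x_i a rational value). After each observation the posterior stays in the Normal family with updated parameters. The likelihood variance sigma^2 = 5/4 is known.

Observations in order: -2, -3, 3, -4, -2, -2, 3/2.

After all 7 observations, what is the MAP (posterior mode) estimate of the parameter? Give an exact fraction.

obs 1: x=-2 → posterior Normal(-49/37, 40/37)
obs 2: x=-3 → posterior Normal(-145/69, 40/69)
obs 3: x=3 → posterior Normal(-49/101, 40/101)
obs 4: x=-4 → posterior Normal(-177/133, 40/133)
obs 5: x=-2 → posterior Normal(-241/165, 8/33)
obs 6: x=-2 → posterior Normal(-305/197, 40/197)
obs 7: x=3/2 → posterior Normal(-257/229, 40/229)

-257/229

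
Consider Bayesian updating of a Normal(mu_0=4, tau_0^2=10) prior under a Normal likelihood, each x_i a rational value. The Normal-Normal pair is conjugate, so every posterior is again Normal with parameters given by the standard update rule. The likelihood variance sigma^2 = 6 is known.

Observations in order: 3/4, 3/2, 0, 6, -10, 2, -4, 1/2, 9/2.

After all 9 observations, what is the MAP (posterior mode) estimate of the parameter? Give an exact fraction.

73/192

obs 1: x=3/4 → posterior Normal(63/32, 15/4)
obs 2: x=3/2 → posterior Normal(93/52, 30/13)
obs 3: x=0 → posterior Normal(31/24, 5/3)
obs 4: x=6 → posterior Normal(213/92, 30/23)
obs 5: x=-10 → posterior Normal(13/112, 15/14)
obs 6: x=2 → posterior Normal(53/132, 10/11)
obs 7: x=-4 → posterior Normal(-27/152, 15/19)
obs 8: x=1/2 → posterior Normal(-17/172, 30/43)
obs 9: x=9/2 → posterior Normal(73/192, 5/8)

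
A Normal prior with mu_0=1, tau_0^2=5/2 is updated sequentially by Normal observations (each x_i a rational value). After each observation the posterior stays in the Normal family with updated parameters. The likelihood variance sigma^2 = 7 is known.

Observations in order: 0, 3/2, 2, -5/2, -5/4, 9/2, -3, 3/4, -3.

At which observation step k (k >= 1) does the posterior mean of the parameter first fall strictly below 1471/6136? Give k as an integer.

k = 9

obs 1: x=0 → posterior Normal(14/19, 35/19)
obs 2: x=3/2 → posterior Normal(43/48, 35/24)
obs 3: x=2 → posterior Normal(63/58, 35/29)
obs 4: x=-5/2 → posterior Normal(19/34, 35/34)
obs 5: x=-5/4 → posterior Normal(17/52, 35/39)
obs 6: x=9/2 → posterior Normal(141/176, 35/44)
obs 7: x=-3 → posterior Normal(81/196, 5/7)
obs 8: x=3/4 → posterior Normal(4/9, 35/54)
obs 9: x=-3 → posterior Normal(9/59, 35/59)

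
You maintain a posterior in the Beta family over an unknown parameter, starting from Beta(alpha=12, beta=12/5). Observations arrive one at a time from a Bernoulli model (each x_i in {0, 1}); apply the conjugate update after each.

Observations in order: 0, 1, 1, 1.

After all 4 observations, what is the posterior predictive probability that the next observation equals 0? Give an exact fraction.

obs 1: x=0 → posterior Beta(12, 17/5)
obs 2: x=1 → posterior Beta(13, 17/5)
obs 3: x=1 → posterior Beta(14, 17/5)
obs 4: x=1 → posterior Beta(15, 17/5)

17/92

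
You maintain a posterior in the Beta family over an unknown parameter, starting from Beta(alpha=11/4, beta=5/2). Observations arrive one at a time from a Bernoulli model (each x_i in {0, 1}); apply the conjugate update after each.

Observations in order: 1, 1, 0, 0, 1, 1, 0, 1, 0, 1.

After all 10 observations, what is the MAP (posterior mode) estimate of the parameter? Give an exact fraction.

31/53

obs 1: x=1 → posterior Beta(15/4, 5/2)
obs 2: x=1 → posterior Beta(19/4, 5/2)
obs 3: x=0 → posterior Beta(19/4, 7/2)
obs 4: x=0 → posterior Beta(19/4, 9/2)
obs 5: x=1 → posterior Beta(23/4, 9/2)
obs 6: x=1 → posterior Beta(27/4, 9/2)
obs 7: x=0 → posterior Beta(27/4, 11/2)
obs 8: x=1 → posterior Beta(31/4, 11/2)
obs 9: x=0 → posterior Beta(31/4, 13/2)
obs 10: x=1 → posterior Beta(35/4, 13/2)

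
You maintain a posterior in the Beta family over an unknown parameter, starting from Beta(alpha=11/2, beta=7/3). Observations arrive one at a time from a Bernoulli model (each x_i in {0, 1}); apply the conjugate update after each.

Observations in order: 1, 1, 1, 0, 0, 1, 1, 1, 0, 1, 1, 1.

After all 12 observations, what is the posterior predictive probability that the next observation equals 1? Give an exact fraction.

obs 1: x=1 → posterior Beta(13/2, 7/3)
obs 2: x=1 → posterior Beta(15/2, 7/3)
obs 3: x=1 → posterior Beta(17/2, 7/3)
obs 4: x=0 → posterior Beta(17/2, 10/3)
obs 5: x=0 → posterior Beta(17/2, 13/3)
obs 6: x=1 → posterior Beta(19/2, 13/3)
obs 7: x=1 → posterior Beta(21/2, 13/3)
obs 8: x=1 → posterior Beta(23/2, 13/3)
obs 9: x=0 → posterior Beta(23/2, 16/3)
obs 10: x=1 → posterior Beta(25/2, 16/3)
obs 11: x=1 → posterior Beta(27/2, 16/3)
obs 12: x=1 → posterior Beta(29/2, 16/3)

87/119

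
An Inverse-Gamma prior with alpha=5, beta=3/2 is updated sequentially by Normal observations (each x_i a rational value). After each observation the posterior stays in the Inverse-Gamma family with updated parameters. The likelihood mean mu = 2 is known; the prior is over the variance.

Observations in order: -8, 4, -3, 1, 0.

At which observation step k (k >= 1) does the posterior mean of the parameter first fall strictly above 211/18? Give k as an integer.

k = 3

obs 1: x=-8 → posterior Inverse-Gamma(11/2, 103/2)
obs 2: x=4 → posterior Inverse-Gamma(6, 107/2)
obs 3: x=-3 → posterior Inverse-Gamma(13/2, 66)
obs 4: x=1 → posterior Inverse-Gamma(7, 133/2)
obs 5: x=0 → posterior Inverse-Gamma(15/2, 137/2)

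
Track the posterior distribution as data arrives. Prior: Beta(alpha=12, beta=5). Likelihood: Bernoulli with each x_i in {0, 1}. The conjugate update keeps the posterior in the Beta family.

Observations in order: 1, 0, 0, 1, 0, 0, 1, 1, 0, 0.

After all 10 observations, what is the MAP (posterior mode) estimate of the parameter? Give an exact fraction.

obs 1: x=1 → posterior Beta(13, 5)
obs 2: x=0 → posterior Beta(13, 6)
obs 3: x=0 → posterior Beta(13, 7)
obs 4: x=1 → posterior Beta(14, 7)
obs 5: x=0 → posterior Beta(14, 8)
obs 6: x=0 → posterior Beta(14, 9)
obs 7: x=1 → posterior Beta(15, 9)
obs 8: x=1 → posterior Beta(16, 9)
obs 9: x=0 → posterior Beta(16, 10)
obs 10: x=0 → posterior Beta(16, 11)

3/5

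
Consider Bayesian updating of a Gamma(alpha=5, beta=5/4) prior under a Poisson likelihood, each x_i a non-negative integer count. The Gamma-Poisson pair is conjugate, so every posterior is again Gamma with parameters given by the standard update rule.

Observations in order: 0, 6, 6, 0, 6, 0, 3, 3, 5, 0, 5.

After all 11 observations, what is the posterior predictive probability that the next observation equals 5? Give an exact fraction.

obs 1: x=0 → posterior Gamma(5, 9/4)
obs 2: x=6 → posterior Gamma(11, 13/4)
obs 3: x=6 → posterior Gamma(17, 17/4)
obs 4: x=0 → posterior Gamma(17, 21/4)
obs 5: x=6 → posterior Gamma(23, 25/4)
obs 6: x=0 → posterior Gamma(23, 29/4)
obs 7: x=3 → posterior Gamma(26, 33/4)
obs 8: x=3 → posterior Gamma(29, 37/4)
obs 9: x=5 → posterior Gamma(34, 41/4)
obs 10: x=0 → posterior Gamma(34, 45/4)
obs 11: x=5 → posterior Gamma(39, 49/4)

815440040466390046840642634915155219171262948589813128670926143043643906048/7381391874719262009044156620311078835772712945516819387010106565605821547281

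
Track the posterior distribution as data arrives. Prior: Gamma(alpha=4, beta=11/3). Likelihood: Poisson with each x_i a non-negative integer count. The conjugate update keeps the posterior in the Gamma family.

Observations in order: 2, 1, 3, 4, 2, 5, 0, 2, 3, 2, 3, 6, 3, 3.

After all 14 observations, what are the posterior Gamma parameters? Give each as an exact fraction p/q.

alpha=43, beta=53/3

obs 1: x=2 → posterior Gamma(6, 14/3)
obs 2: x=1 → posterior Gamma(7, 17/3)
obs 3: x=3 → posterior Gamma(10, 20/3)
obs 4: x=4 → posterior Gamma(14, 23/3)
obs 5: x=2 → posterior Gamma(16, 26/3)
obs 6: x=5 → posterior Gamma(21, 29/3)
obs 7: x=0 → posterior Gamma(21, 32/3)
obs 8: x=2 → posterior Gamma(23, 35/3)
obs 9: x=3 → posterior Gamma(26, 38/3)
obs 10: x=2 → posterior Gamma(28, 41/3)
obs 11: x=3 → posterior Gamma(31, 44/3)
obs 12: x=6 → posterior Gamma(37, 47/3)
obs 13: x=3 → posterior Gamma(40, 50/3)
obs 14: x=3 → posterior Gamma(43, 53/3)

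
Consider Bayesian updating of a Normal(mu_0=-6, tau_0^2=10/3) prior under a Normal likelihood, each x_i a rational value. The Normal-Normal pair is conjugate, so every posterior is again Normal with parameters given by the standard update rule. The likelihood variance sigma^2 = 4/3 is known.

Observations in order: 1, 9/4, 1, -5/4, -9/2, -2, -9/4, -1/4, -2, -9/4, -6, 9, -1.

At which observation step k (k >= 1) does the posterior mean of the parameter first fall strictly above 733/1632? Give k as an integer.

obs 1: x=1 → posterior Normal(-1, 20/21)
obs 2: x=9/4 → posterior Normal(17/48, 5/9)
obs 3: x=1 → posterior Normal(37/68, 20/51)
obs 4: x=-5/4 → posterior Normal(3/22, 10/33)
obs 5: x=-9/2 → posterior Normal(-13/18, 20/81)
obs 6: x=-2 → posterior Normal(-59/64, 5/24)
obs 7: x=-9/4 → posterior Normal(-163/148, 20/111)
obs 8: x=-1/4 → posterior Normal(-1, 10/63)
obs 9: x=-2 → posterior Normal(-52/47, 20/141)
obs 10: x=-9/4 → posterior Normal(-253/208, 5/39)
obs 11: x=-6 → posterior Normal(-373/228, 20/171)
obs 12: x=9 → posterior Normal(-193/248, 10/93)
obs 13: x=-1 → posterior Normal(-213/268, 20/201)

k = 3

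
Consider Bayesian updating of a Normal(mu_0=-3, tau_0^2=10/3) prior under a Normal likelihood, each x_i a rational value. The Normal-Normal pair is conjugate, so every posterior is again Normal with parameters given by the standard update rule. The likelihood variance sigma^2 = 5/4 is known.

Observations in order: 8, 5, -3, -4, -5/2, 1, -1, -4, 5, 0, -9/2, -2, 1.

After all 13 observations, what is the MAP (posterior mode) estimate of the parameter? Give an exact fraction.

obs 1: x=8 → posterior Normal(5, 10/11)
obs 2: x=5 → posterior Normal(5, 10/19)
obs 3: x=-3 → posterior Normal(71/27, 10/27)
obs 4: x=-4 → posterior Normal(39/35, 2/7)
obs 5: x=-5/2 → posterior Normal(19/43, 10/43)
obs 6: x=1 → posterior Normal(9/17, 10/51)
obs 7: x=-1 → posterior Normal(19/59, 10/59)
obs 8: x=-4 → posterior Normal(-13/67, 10/67)
obs 9: x=5 → posterior Normal(9/25, 2/15)
obs 10: x=0 → posterior Normal(27/83, 10/83)
obs 11: x=-9/2 → posterior Normal(-9/91, 10/91)
obs 12: x=-2 → posterior Normal(-25/99, 10/99)
obs 13: x=1 → posterior Normal(-17/107, 10/107)

-17/107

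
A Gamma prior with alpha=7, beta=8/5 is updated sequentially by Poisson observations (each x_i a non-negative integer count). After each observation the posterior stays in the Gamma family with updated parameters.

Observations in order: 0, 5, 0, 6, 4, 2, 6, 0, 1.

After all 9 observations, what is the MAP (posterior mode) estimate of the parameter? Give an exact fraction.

obs 1: x=0 → posterior Gamma(7, 13/5)
obs 2: x=5 → posterior Gamma(12, 18/5)
obs 3: x=0 → posterior Gamma(12, 23/5)
obs 4: x=6 → posterior Gamma(18, 28/5)
obs 5: x=4 → posterior Gamma(22, 33/5)
obs 6: x=2 → posterior Gamma(24, 38/5)
obs 7: x=6 → posterior Gamma(30, 43/5)
obs 8: x=0 → posterior Gamma(30, 48/5)
obs 9: x=1 → posterior Gamma(31, 53/5)

150/53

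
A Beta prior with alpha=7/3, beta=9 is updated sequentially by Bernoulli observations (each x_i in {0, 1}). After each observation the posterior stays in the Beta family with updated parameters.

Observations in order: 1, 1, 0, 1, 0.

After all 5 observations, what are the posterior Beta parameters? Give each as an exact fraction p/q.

obs 1: x=1 → posterior Beta(10/3, 9)
obs 2: x=1 → posterior Beta(13/3, 9)
obs 3: x=0 → posterior Beta(13/3, 10)
obs 4: x=1 → posterior Beta(16/3, 10)
obs 5: x=0 → posterior Beta(16/3, 11)

alpha=16/3, beta=11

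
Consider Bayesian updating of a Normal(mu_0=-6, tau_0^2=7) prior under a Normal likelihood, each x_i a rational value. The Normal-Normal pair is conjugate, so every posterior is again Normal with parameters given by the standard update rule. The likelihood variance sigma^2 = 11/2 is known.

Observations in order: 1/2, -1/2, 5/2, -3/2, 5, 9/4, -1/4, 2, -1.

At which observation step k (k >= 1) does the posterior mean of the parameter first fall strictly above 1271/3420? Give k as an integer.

obs 1: x=1/2 → posterior Normal(-59/25, 77/25)
obs 2: x=-1/2 → posterior Normal(-22/13, 77/39)
obs 3: x=5/2 → posterior Normal(-31/53, 77/53)
obs 4: x=-3/2 → posterior Normal(-52/67, 77/67)
obs 5: x=5 → posterior Normal(2/9, 77/81)
obs 6: x=9/4 → posterior Normal(99/190, 77/95)
obs 7: x=-1/4 → posterior Normal(46/109, 77/109)
obs 8: x=2 → posterior Normal(74/123, 77/123)
obs 9: x=-1 → posterior Normal(60/137, 77/137)

k = 6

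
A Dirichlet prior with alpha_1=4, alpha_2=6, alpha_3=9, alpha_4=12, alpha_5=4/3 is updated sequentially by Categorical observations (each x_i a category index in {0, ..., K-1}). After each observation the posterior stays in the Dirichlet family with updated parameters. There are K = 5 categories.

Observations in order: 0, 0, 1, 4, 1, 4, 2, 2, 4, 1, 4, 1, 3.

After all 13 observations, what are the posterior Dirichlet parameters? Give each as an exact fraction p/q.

alpha_1=6, alpha_2=10, alpha_3=11, alpha_4=13, alpha_5=16/3

obs 1: x=0 → posterior Dirichlet(5, 6, 9, 12, 4/3)
obs 2: x=0 → posterior Dirichlet(6, 6, 9, 12, 4/3)
obs 3: x=1 → posterior Dirichlet(6, 7, 9, 12, 4/3)
obs 4: x=4 → posterior Dirichlet(6, 7, 9, 12, 7/3)
obs 5: x=1 → posterior Dirichlet(6, 8, 9, 12, 7/3)
obs 6: x=4 → posterior Dirichlet(6, 8, 9, 12, 10/3)
obs 7: x=2 → posterior Dirichlet(6, 8, 10, 12, 10/3)
obs 8: x=2 → posterior Dirichlet(6, 8, 11, 12, 10/3)
obs 9: x=4 → posterior Dirichlet(6, 8, 11, 12, 13/3)
obs 10: x=1 → posterior Dirichlet(6, 9, 11, 12, 13/3)
obs 11: x=4 → posterior Dirichlet(6, 9, 11, 12, 16/3)
obs 12: x=1 → posterior Dirichlet(6, 10, 11, 12, 16/3)
obs 13: x=3 → posterior Dirichlet(6, 10, 11, 13, 16/3)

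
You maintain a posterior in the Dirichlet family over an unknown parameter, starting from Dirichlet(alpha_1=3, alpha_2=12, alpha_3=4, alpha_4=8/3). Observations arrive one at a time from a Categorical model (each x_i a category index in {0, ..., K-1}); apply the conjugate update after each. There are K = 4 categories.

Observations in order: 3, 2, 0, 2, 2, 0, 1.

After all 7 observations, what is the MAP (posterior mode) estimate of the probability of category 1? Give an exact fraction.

obs 1: x=3 → posterior Dirichlet(3, 12, 4, 11/3)
obs 2: x=2 → posterior Dirichlet(3, 12, 5, 11/3)
obs 3: x=0 → posterior Dirichlet(4, 12, 5, 11/3)
obs 4: x=2 → posterior Dirichlet(4, 12, 6, 11/3)
obs 5: x=2 → posterior Dirichlet(4, 12, 7, 11/3)
obs 6: x=0 → posterior Dirichlet(5, 12, 7, 11/3)
obs 7: x=1 → posterior Dirichlet(5, 13, 7, 11/3)

18/37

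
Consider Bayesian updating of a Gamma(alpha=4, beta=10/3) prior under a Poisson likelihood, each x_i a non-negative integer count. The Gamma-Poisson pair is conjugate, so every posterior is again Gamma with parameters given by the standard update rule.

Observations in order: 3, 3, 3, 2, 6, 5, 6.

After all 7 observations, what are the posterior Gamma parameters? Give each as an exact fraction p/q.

obs 1: x=3 → posterior Gamma(7, 13/3)
obs 2: x=3 → posterior Gamma(10, 16/3)
obs 3: x=3 → posterior Gamma(13, 19/3)
obs 4: x=2 → posterior Gamma(15, 22/3)
obs 5: x=6 → posterior Gamma(21, 25/3)
obs 6: x=5 → posterior Gamma(26, 28/3)
obs 7: x=6 → posterior Gamma(32, 31/3)

alpha=32, beta=31/3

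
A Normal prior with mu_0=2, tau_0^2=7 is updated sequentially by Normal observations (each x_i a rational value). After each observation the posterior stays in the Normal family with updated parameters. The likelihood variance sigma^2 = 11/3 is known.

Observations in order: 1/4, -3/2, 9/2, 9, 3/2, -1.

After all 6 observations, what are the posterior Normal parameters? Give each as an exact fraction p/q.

mu_0=1159/548, tau_0^2=77/137

obs 1: x=1/4 → posterior Normal(109/128, 77/32)
obs 2: x=-3/2 → posterior Normal(-17/212, 77/53)
obs 3: x=9/2 → posterior Normal(361/296, 77/74)
obs 4: x=9 → posterior Normal(1117/380, 77/95)
obs 5: x=3/2 → posterior Normal(1243/464, 77/116)
obs 6: x=-1 → posterior Normal(1159/548, 77/137)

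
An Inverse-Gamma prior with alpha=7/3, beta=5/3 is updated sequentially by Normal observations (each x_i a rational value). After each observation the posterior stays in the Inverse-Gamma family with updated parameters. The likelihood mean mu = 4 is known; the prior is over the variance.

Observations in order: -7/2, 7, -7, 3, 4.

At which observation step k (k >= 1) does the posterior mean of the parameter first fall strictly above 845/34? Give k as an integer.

k = 3

obs 1: x=-7/2 → posterior Inverse-Gamma(17/6, 715/24)
obs 2: x=7 → posterior Inverse-Gamma(10/3, 823/24)
obs 3: x=-7 → posterior Inverse-Gamma(23/6, 2275/24)
obs 4: x=3 → posterior Inverse-Gamma(13/3, 2287/24)
obs 5: x=4 → posterior Inverse-Gamma(29/6, 2287/24)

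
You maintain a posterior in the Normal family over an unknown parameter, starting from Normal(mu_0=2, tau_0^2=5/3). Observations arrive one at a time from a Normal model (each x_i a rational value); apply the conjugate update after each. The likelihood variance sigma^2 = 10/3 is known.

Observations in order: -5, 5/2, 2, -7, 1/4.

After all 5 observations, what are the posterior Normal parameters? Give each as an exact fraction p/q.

obs 1: x=-5 → posterior Normal(-1/3, 10/9)
obs 2: x=5/2 → posterior Normal(3/8, 5/6)
obs 3: x=2 → posterior Normal(7/10, 2/3)
obs 4: x=-7 → posterior Normal(-7/12, 5/9)
obs 5: x=1/4 → posterior Normal(-13/28, 10/21)

mu_0=-13/28, tau_0^2=10/21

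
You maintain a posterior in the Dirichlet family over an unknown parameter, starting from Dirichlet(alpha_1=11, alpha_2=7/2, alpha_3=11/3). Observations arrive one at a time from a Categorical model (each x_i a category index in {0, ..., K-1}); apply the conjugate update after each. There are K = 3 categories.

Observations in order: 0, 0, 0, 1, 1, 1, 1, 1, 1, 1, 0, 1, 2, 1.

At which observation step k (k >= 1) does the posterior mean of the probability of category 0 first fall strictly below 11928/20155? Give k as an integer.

obs 1: x=0 → posterior Dirichlet(12, 7/2, 11/3)
obs 2: x=0 → posterior Dirichlet(13, 7/2, 11/3)
obs 3: x=0 → posterior Dirichlet(14, 7/2, 11/3)
obs 4: x=1 → posterior Dirichlet(14, 9/2, 11/3)
obs 5: x=1 → posterior Dirichlet(14, 11/2, 11/3)
obs 6: x=1 → posterior Dirichlet(14, 13/2, 11/3)
obs 7: x=1 → posterior Dirichlet(14, 15/2, 11/3)
obs 8: x=1 → posterior Dirichlet(14, 17/2, 11/3)
obs 9: x=1 → posterior Dirichlet(14, 19/2, 11/3)
obs 10: x=1 → posterior Dirichlet(14, 21/2, 11/3)
obs 11: x=0 → posterior Dirichlet(15, 21/2, 11/3)
obs 12: x=1 → posterior Dirichlet(15, 23/2, 11/3)
obs 13: x=2 → posterior Dirichlet(15, 23/2, 14/3)
obs 14: x=1 → posterior Dirichlet(15, 25/2, 14/3)

k = 6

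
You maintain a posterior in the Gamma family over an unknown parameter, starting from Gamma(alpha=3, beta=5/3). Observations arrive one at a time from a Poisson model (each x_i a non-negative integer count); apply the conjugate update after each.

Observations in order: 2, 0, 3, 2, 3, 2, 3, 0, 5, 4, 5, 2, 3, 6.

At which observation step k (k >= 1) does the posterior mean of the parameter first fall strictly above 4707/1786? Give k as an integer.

obs 1: x=2 → posterior Gamma(5, 8/3)
obs 2: x=0 → posterior Gamma(5, 11/3)
obs 3: x=3 → posterior Gamma(8, 14/3)
obs 4: x=2 → posterior Gamma(10, 17/3)
obs 5: x=3 → posterior Gamma(13, 20/3)
obs 6: x=2 → posterior Gamma(15, 23/3)
obs 7: x=3 → posterior Gamma(18, 26/3)
obs 8: x=0 → posterior Gamma(18, 29/3)
obs 9: x=5 → posterior Gamma(23, 32/3)
obs 10: x=4 → posterior Gamma(27, 35/3)
obs 11: x=5 → posterior Gamma(32, 38/3)
obs 12: x=2 → posterior Gamma(34, 41/3)
obs 13: x=3 → posterior Gamma(37, 44/3)
obs 14: x=6 → posterior Gamma(43, 47/3)

k = 14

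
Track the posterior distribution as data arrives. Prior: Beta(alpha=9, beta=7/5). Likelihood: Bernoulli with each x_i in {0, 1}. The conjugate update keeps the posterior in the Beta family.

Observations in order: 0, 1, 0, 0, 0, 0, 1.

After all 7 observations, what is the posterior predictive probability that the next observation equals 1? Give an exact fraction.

55/87

obs 1: x=0 → posterior Beta(9, 12/5)
obs 2: x=1 → posterior Beta(10, 12/5)
obs 3: x=0 → posterior Beta(10, 17/5)
obs 4: x=0 → posterior Beta(10, 22/5)
obs 5: x=0 → posterior Beta(10, 27/5)
obs 6: x=0 → posterior Beta(10, 32/5)
obs 7: x=1 → posterior Beta(11, 32/5)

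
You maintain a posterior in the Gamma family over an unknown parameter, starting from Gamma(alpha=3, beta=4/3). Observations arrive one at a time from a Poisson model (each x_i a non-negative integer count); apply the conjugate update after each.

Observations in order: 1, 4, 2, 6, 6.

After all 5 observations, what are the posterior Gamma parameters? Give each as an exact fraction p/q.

alpha=22, beta=19/3

obs 1: x=1 → posterior Gamma(4, 7/3)
obs 2: x=4 → posterior Gamma(8, 10/3)
obs 3: x=2 → posterior Gamma(10, 13/3)
obs 4: x=6 → posterior Gamma(16, 16/3)
obs 5: x=6 → posterior Gamma(22, 19/3)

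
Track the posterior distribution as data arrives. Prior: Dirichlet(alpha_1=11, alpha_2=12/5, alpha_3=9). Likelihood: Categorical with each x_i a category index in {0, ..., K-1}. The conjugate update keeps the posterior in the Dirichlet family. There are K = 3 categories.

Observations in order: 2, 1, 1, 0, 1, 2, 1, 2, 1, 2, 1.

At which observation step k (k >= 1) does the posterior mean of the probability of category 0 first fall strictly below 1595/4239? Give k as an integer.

obs 1: x=2 → posterior Dirichlet(11, 12/5, 10)
obs 2: x=1 → posterior Dirichlet(11, 17/5, 10)
obs 3: x=1 → posterior Dirichlet(11, 22/5, 10)
obs 4: x=0 → posterior Dirichlet(12, 22/5, 10)
obs 5: x=1 → posterior Dirichlet(12, 27/5, 10)
obs 6: x=2 → posterior Dirichlet(12, 27/5, 11)
obs 7: x=1 → posterior Dirichlet(12, 32/5, 11)
obs 8: x=2 → posterior Dirichlet(12, 32/5, 12)
obs 9: x=1 → posterior Dirichlet(12, 37/5, 12)
obs 10: x=2 → posterior Dirichlet(12, 37/5, 13)
obs 11: x=1 → posterior Dirichlet(12, 42/5, 13)

k = 10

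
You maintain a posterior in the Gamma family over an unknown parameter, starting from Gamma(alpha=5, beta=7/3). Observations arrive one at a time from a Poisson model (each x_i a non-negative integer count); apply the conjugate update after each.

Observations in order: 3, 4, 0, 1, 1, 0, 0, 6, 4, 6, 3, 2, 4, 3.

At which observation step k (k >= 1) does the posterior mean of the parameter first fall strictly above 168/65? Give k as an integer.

obs 1: x=3 → posterior Gamma(8, 10/3)
obs 2: x=4 → posterior Gamma(12, 13/3)
obs 3: x=0 → posterior Gamma(12, 16/3)
obs 4: x=1 → posterior Gamma(13, 19/3)
obs 5: x=1 → posterior Gamma(14, 22/3)
obs 6: x=0 → posterior Gamma(14, 25/3)
obs 7: x=0 → posterior Gamma(14, 28/3)
obs 8: x=6 → posterior Gamma(20, 31/3)
obs 9: x=4 → posterior Gamma(24, 34/3)
obs 10: x=6 → posterior Gamma(30, 37/3)
obs 11: x=3 → posterior Gamma(33, 40/3)
obs 12: x=2 → posterior Gamma(35, 43/3)
obs 13: x=4 → posterior Gamma(39, 46/3)
obs 14: x=3 → posterior Gamma(42, 49/3)

k = 2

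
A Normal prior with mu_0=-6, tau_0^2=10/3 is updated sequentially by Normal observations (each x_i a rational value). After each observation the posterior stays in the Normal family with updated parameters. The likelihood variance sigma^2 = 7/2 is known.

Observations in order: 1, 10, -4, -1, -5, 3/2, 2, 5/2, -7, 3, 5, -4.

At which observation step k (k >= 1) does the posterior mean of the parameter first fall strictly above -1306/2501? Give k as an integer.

k = 2

obs 1: x=1 → posterior Normal(-106/41, 70/41)
obs 2: x=10 → posterior Normal(94/61, 70/61)
obs 3: x=-4 → posterior Normal(14/81, 70/81)
obs 4: x=-1 → posterior Normal(-6/101, 70/101)
obs 5: x=-5 → posterior Normal(-106/121, 70/121)
obs 6: x=3/2 → posterior Normal(-76/141, 70/141)
obs 7: x=2 → posterior Normal(-36/161, 10/23)
obs 8: x=5/2 → posterior Normal(14/181, 70/181)
obs 9: x=-7 → posterior Normal(-42/67, 70/201)
obs 10: x=3 → posterior Normal(-66/221, 70/221)
obs 11: x=5 → posterior Normal(34/241, 70/241)
obs 12: x=-4 → posterior Normal(-46/261, 70/261)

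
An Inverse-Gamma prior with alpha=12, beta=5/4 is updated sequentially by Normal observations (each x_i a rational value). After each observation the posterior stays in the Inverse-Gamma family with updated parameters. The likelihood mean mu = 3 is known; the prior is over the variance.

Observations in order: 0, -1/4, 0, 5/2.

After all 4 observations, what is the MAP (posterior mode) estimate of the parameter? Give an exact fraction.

167/160

obs 1: x=0 → posterior Inverse-Gamma(25/2, 23/4)
obs 2: x=-1/4 → posterior Inverse-Gamma(13, 353/32)
obs 3: x=0 → posterior Inverse-Gamma(27/2, 497/32)
obs 4: x=5/2 → posterior Inverse-Gamma(14, 501/32)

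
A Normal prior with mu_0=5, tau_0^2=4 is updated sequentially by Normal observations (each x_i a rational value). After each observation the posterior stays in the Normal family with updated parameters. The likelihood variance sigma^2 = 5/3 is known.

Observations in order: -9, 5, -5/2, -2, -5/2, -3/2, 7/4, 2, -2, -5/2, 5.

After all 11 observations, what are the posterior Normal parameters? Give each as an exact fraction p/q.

mu_0=-74/137, tau_0^2=20/137

obs 1: x=-9 → posterior Normal(-83/17, 20/17)
obs 2: x=5 → posterior Normal(-23/29, 20/29)
obs 3: x=-5/2 → posterior Normal(-53/41, 20/41)
obs 4: x=-2 → posterior Normal(-77/53, 20/53)
obs 5: x=-5/2 → posterior Normal(-107/65, 4/13)
obs 6: x=-3/2 → posterior Normal(-125/77, 20/77)
obs 7: x=7/4 → posterior Normal(-104/89, 20/89)
obs 8: x=2 → posterior Normal(-80/101, 20/101)
obs 9: x=-2 → posterior Normal(-104/113, 20/113)
obs 10: x=-5/2 → posterior Normal(-134/125, 4/25)
obs 11: x=5 → posterior Normal(-74/137, 20/137)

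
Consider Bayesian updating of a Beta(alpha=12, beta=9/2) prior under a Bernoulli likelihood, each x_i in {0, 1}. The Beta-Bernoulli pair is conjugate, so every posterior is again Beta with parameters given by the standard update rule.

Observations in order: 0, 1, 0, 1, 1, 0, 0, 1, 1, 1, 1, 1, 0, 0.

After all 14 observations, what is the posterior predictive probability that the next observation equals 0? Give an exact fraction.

obs 1: x=0 → posterior Beta(12, 11/2)
obs 2: x=1 → posterior Beta(13, 11/2)
obs 3: x=0 → posterior Beta(13, 13/2)
obs 4: x=1 → posterior Beta(14, 13/2)
obs 5: x=1 → posterior Beta(15, 13/2)
obs 6: x=0 → posterior Beta(15, 15/2)
obs 7: x=0 → posterior Beta(15, 17/2)
obs 8: x=1 → posterior Beta(16, 17/2)
obs 9: x=1 → posterior Beta(17, 17/2)
obs 10: x=1 → posterior Beta(18, 17/2)
obs 11: x=1 → posterior Beta(19, 17/2)
obs 12: x=1 → posterior Beta(20, 17/2)
obs 13: x=0 → posterior Beta(20, 19/2)
obs 14: x=0 → posterior Beta(20, 21/2)

21/61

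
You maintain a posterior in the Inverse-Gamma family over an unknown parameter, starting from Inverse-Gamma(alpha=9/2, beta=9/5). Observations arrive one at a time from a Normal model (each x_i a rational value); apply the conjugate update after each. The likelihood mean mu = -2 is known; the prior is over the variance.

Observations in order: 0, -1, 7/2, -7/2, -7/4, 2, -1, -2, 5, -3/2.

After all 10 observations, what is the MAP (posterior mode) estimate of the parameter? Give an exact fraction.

8593/1680

obs 1: x=0 → posterior Inverse-Gamma(5, 19/5)
obs 2: x=-1 → posterior Inverse-Gamma(11/2, 43/10)
obs 3: x=7/2 → posterior Inverse-Gamma(6, 777/40)
obs 4: x=-7/2 → posterior Inverse-Gamma(13/2, 411/20)
obs 5: x=-7/4 → posterior Inverse-Gamma(7, 3293/160)
obs 6: x=2 → posterior Inverse-Gamma(15/2, 4573/160)
obs 7: x=-1 → posterior Inverse-Gamma(8, 4653/160)
obs 8: x=-2 → posterior Inverse-Gamma(17/2, 4653/160)
obs 9: x=5 → posterior Inverse-Gamma(9, 8573/160)
obs 10: x=-3/2 → posterior Inverse-Gamma(19/2, 8593/160)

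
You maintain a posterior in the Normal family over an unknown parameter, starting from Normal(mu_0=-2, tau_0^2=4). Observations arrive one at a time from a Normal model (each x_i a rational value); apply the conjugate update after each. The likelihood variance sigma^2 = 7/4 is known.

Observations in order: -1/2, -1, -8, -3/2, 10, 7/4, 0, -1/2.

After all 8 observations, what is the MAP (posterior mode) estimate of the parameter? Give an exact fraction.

-2/27

obs 1: x=-1/2 → posterior Normal(-22/23, 28/23)
obs 2: x=-1 → posterior Normal(-38/39, 28/39)
obs 3: x=-8 → posterior Normal(-166/55, 28/55)
obs 4: x=-3/2 → posterior Normal(-190/71, 28/71)
obs 5: x=10 → posterior Normal(-10/29, 28/87)
obs 6: x=7/4 → posterior Normal(-2/103, 28/103)
obs 7: x=0 → posterior Normal(-2/119, 4/17)
obs 8: x=-1/2 → posterior Normal(-2/27, 28/135)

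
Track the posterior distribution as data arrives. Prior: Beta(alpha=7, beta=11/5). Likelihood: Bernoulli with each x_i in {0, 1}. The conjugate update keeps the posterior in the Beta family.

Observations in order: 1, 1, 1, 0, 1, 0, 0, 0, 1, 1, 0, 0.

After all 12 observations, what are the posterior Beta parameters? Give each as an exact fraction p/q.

obs 1: x=1 → posterior Beta(8, 11/5)
obs 2: x=1 → posterior Beta(9, 11/5)
obs 3: x=1 → posterior Beta(10, 11/5)
obs 4: x=0 → posterior Beta(10, 16/5)
obs 5: x=1 → posterior Beta(11, 16/5)
obs 6: x=0 → posterior Beta(11, 21/5)
obs 7: x=0 → posterior Beta(11, 26/5)
obs 8: x=0 → posterior Beta(11, 31/5)
obs 9: x=1 → posterior Beta(12, 31/5)
obs 10: x=1 → posterior Beta(13, 31/5)
obs 11: x=0 → posterior Beta(13, 36/5)
obs 12: x=0 → posterior Beta(13, 41/5)

alpha=13, beta=41/5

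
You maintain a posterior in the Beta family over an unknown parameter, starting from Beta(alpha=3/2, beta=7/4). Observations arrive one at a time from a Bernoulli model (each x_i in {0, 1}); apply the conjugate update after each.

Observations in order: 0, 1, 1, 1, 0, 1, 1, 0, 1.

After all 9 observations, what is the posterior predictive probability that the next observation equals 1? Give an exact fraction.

30/49

obs 1: x=0 → posterior Beta(3/2, 11/4)
obs 2: x=1 → posterior Beta(5/2, 11/4)
obs 3: x=1 → posterior Beta(7/2, 11/4)
obs 4: x=1 → posterior Beta(9/2, 11/4)
obs 5: x=0 → posterior Beta(9/2, 15/4)
obs 6: x=1 → posterior Beta(11/2, 15/4)
obs 7: x=1 → posterior Beta(13/2, 15/4)
obs 8: x=0 → posterior Beta(13/2, 19/4)
obs 9: x=1 → posterior Beta(15/2, 19/4)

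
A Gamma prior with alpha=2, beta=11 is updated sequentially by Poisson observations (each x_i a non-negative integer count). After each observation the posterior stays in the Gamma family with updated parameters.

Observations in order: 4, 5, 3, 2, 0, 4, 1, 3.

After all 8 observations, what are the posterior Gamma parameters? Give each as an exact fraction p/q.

alpha=24, beta=19

obs 1: x=4 → posterior Gamma(6, 12)
obs 2: x=5 → posterior Gamma(11, 13)
obs 3: x=3 → posterior Gamma(14, 14)
obs 4: x=2 → posterior Gamma(16, 15)
obs 5: x=0 → posterior Gamma(16, 16)
obs 6: x=4 → posterior Gamma(20, 17)
obs 7: x=1 → posterior Gamma(21, 18)
obs 8: x=3 → posterior Gamma(24, 19)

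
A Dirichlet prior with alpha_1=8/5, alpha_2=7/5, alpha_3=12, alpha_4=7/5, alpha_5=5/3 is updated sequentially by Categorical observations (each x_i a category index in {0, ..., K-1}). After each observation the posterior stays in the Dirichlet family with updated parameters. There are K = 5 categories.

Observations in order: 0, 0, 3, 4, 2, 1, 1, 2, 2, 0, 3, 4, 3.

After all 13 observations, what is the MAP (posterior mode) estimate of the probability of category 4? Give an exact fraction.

40/391

obs 1: x=0 → posterior Dirichlet(13/5, 7/5, 12, 7/5, 5/3)
obs 2: x=0 → posterior Dirichlet(18/5, 7/5, 12, 7/5, 5/3)
obs 3: x=3 → posterior Dirichlet(18/5, 7/5, 12, 12/5, 5/3)
obs 4: x=4 → posterior Dirichlet(18/5, 7/5, 12, 12/5, 8/3)
obs 5: x=2 → posterior Dirichlet(18/5, 7/5, 13, 12/5, 8/3)
obs 6: x=1 → posterior Dirichlet(18/5, 12/5, 13, 12/5, 8/3)
obs 7: x=1 → posterior Dirichlet(18/5, 17/5, 13, 12/5, 8/3)
obs 8: x=2 → posterior Dirichlet(18/5, 17/5, 14, 12/5, 8/3)
obs 9: x=2 → posterior Dirichlet(18/5, 17/5, 15, 12/5, 8/3)
obs 10: x=0 → posterior Dirichlet(23/5, 17/5, 15, 12/5, 8/3)
obs 11: x=3 → posterior Dirichlet(23/5, 17/5, 15, 17/5, 8/3)
obs 12: x=4 → posterior Dirichlet(23/5, 17/5, 15, 17/5, 11/3)
obs 13: x=3 → posterior Dirichlet(23/5, 17/5, 15, 22/5, 11/3)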